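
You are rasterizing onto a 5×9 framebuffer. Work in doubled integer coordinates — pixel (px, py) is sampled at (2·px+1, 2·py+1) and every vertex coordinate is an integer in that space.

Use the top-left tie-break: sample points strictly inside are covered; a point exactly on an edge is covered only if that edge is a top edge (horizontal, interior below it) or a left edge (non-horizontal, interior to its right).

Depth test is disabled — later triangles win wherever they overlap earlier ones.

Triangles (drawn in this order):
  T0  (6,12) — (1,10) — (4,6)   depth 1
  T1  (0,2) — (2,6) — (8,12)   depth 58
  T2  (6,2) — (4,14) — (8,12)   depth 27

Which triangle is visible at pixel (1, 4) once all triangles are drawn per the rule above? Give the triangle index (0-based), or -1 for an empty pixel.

T0:
  2·area = 26
  edge (6, 12)→(1, 10): d=(-5,-2) top-left  bias=+0
  edge (1, 10)→(4, 6): d=(3,-4) top-left  bias=+0
  edge (4, 6)→(6, 12): d=(2,6) right/bottom  bias=-1
    (1,1)@(3, 3): e=[39,-13,0] → ·  [on edge]
    (1,4)@(3, 9): e=[9,5,12] → #
    (2,4)@(5, 9): e=[13,13,0] → ·  [on edge]
    (1,5)@(3, 11): e=[-1,11,16] → ·
    (2,5)@(5, 11): e=[3,19,4] → #
    (3,5)@(7, 11): e=[7,27,-8] → ·
    (2,6)@(5, 13): e=[-7,25,8] → ·
    (3,7)@(7, 15): e=[-13,39,0] → ·  [on edge]
  covered (2 px):
    · · · · ·
    · · · · ·
    · · · · ·
    · · · · ·
    · # · · ·
    · · # · ·
    · · · · ·
    · · · · ·
    · · · · ·
T1:
  2·area = 12  (B↔C swapped to make it positive)
  edge (0, 2)→(8, 12): d=(8,10) right/bottom  bias=-1
  edge (8, 12)→(2, 6): d=(-6,-6) top-left  bias=+0
  edge (2, 6)→(0, 2): d=(-2,-4) top-left  bias=+0
    (0,2)@(1, 5): e=[14,0,-2] → ·  [on edge]
    (1,3)@(3, 7): e=[10,0,2] → #  [on edge]
    (2,3)@(5, 7): e=[-10,12,10] → ·
    (1,4)@(3, 9): e=[26,-12,-2] → ·
    (2,4)@(5, 9): e=[6,0,6] → #  [on edge]
    (3,4)@(7, 9): e=[-14,12,14] → ·
    (2,5)@(5, 11): e=[22,-12,2] → ·
    (3,5)@(7, 11): e=[2,0,10] → #  [on edge]
    (4,5)@(9, 11): e=[-18,12,18] → ·
    (3,6)@(7, 13): e=[18,-12,6] → ·
    (4,6)@(9, 13): e=[-2,0,14] → ·  [on edge]
  covered (3 px):
    · · · · ·
    · · · · ·
    · · · · ·
    · # · · ·
    · · # · ·
    · · · # ·
    · · · · ·
    · · · · ·
    · · · · ·
T2:
  2·area = 44  (B↔C swapped to make it positive)
  edge (6, 2)→(8, 12): d=(2,10) right/bottom  bias=-1
  edge (8, 12)→(4, 14): d=(-4,2) right/bottom  bias=-1
  edge (4, 14)→(6, 2): d=(2,-12) top-left  bias=+0
    (3,3)@(7, 7): e=[0,22,22] → ·  [on edge]
    (2,4)@(5, 9): e=[24,18,2] → #
    (3,4)@(7, 9): e=[4,14,26] → #
    (4,4)@(9, 9): e=[-16,10,50] → ·
    (2,5)@(5, 11): e=[28,10,6] → #
    (4,5)@(9, 11): e=[-12,2,54] → ·
    (2,6)@(5, 13): e=[32,2,10] → #
    (3,6)@(7, 13): e=[12,-2,34] → ·
    (2,7)@(5, 15): e=[36,-6,14] → ·
    (4,8)@(9, 17): e=[0,-22,66] → ·  [on edge]
  covered (5 px):
    · · · · ·
    · · · · ·
    · · · · ·
    · · · · ·
    · · # # ·
    · · # # ·
    · · # · ·
    · · · · ·
    · · · · ·

Z-buffer (winner per pixel, '.' = empty):
  . . . . .
  . . . . .
  . . . . .
  . 1 . . .
  . 0 2 2 .
  . . 2 2 .
  . . 2 . .
  . . . . .
  . . . . .

Answer: 0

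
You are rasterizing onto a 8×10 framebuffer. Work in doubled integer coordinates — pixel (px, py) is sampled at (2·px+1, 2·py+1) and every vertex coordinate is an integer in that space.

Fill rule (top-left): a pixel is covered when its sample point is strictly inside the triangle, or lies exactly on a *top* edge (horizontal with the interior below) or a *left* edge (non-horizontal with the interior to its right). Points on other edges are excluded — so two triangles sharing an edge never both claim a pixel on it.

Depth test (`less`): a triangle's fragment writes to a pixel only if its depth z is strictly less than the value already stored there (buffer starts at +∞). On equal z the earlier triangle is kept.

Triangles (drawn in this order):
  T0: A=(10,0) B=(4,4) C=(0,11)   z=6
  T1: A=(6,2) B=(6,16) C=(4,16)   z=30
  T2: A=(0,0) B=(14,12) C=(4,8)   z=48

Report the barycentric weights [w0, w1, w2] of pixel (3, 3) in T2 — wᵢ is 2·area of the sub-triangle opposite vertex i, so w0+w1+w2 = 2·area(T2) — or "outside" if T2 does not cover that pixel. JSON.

T0:
  2·area = 26  (B↔C swapped to make it positive)
  edge (10, 0)→(0, 11): d=(-10,11) right/bottom  bias=-1
  edge (0, 11)→(4, 4): d=(4,-7) top-left  bias=+0
  edge (4, 4)→(10, 0): d=(6,-4) top-left  bias=+0
    (4,0)@(9, 1): e=[1,23,2] → X
    (5,0)@(11, 1): e=[-21,37,10] → .
    (3,1)@(7, 3): e=[3,17,6] → X
    (4,1)@(9, 3): e=[-19,31,14] → .
    (2,2)@(5, 5): e=[5,11,10] → X
    (3,2)@(7, 5): e=[-17,25,18] → .
    (1,3)@(3, 7): e=[7,5,14] → X
    (2,3)@(5, 7): e=[-15,19,22] → .
    (1,4)@(3, 9): e=[-13,13,26] → .
  covered (4 px):
    . . . . X . . .
    . . . X . . . .
    . . X . . . . .
    . X . . . . . .
    . . . . . . . .
    . . . . . . . .
    . . . . . . . .
    . . . . . . . .
    . . . . . . . .
    . . . . . . . .
T1:
  2·area = 28
  edge (6, 2)→(6, 16): d=(0,14) right/bottom  bias=-1
  edge (6, 16)→(4, 16): d=(-2,0) right/bottom  bias=-1
  edge (4, 16)→(6, 2): d=(2,-14) top-left  bias=+0
    (2,4)@(5, 9): e=[14,14,0] → X  [on edge]
    (3,4)@(7, 9): e=[-14,14,28] → .
    (2,5)@(5, 11): e=[14,10,4] → X
    (3,5)@(7, 11): e=[-14,10,32] → .
    (2,6)@(5, 13): e=[14,6,8] → X
    (3,6)@(7, 13): e=[-14,6,36] → .
    (2,7)@(5, 15): e=[14,2,12] → X
    (3,7)@(7, 15): e=[-14,2,40] → .
    (2,8)@(5, 17): e=[14,-2,16] → .
  covered (4 px):
    . . . . . . . .
    . . . . . . . .
    . . . . . . . .
    . . . . . . . .
    . . X . . . . .
    . . X . . . . .
    . . X . . . . .
    . . X . . . . .
    . . . . . . . .
    . . . . . . . .
T2:
  2·area = 64
  edge (0, 0)→(14, 12): d=(14,12) right/bottom  bias=-1
  edge (14, 12)→(4, 8): d=(-10,-4) top-left  bias=+0
  edge (4, 8)→(0, 0): d=(-4,-8) top-left  bias=+0
    (0,0)@(1, 1): e=[2,58,4] → X
    (1,0)@(3, 1): e=[-22,66,20] → .
    (0,1)@(1, 3): e=[30,38,-4] → .
    (1,1)@(3, 3): e=[6,46,12] → X
    (2,1)@(5, 3): e=[-18,54,28] → .
    (1,2)@(3, 5): e=[34,26,4] → X
    (2,2)@(5, 5): e=[10,34,20] → X
    (3,2)@(7, 5): e=[-14,42,36] → .
    (1,3)@(3, 7): e=[62,6,-4] → .
    (2,3)@(5, 7): e=[38,14,12] → X
    (3,3)@(7, 7): e=[14,22,28] → X
    (4,3)@(9, 7): e=[-10,30,44] → .
  covered (8 px):
    X . . . . . . .
    . X . . . . . .
    . X X . . . . .
    . . X X . . . .
    . . . X X . . .
    . . . . . . . .
    . . . . . . . .
    . . . . . . . .
    . . . . . . . .
    . . . . . . . .

Result: [22,28,14]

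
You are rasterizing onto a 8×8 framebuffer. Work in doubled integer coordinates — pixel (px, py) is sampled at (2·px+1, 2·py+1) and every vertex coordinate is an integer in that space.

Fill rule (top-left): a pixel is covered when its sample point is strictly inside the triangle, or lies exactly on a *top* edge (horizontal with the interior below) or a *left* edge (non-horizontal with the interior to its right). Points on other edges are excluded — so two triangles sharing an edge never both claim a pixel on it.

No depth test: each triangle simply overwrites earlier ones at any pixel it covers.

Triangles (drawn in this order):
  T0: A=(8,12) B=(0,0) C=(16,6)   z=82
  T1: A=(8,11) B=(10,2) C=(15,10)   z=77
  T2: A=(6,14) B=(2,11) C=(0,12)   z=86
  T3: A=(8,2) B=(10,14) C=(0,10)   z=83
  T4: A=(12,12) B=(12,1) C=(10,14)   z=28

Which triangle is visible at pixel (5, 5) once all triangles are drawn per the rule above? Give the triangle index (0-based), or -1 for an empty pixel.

T0:
  2·area = 144
  edge (8, 12)→(0, 0): d=(-8,-12) top-left  bias=+0
  edge (0, 0)→(16, 6): d=(16,6) right/bottom  bias=-1
  edge (16, 6)→(8, 12): d=(-8,6) right/bottom  bias=-1
    (0,0)@(1, 1): e=[4,10,130] → █
    (1,0)@(3, 1): e=[28,-2,118] → ·
    (0,1)@(1, 3): e=[-12,42,114] → ·
    (1,1)@(3, 3): e=[12,30,102] → █
    (2,1)@(5, 3): e=[36,18,90] → █
    (3,1)@(7, 3): e=[60,6,78] → █
    (4,1)@(9, 3): e=[84,-6,66] → ·
    (1,2)@(3, 5): e=[-4,62,86] → ·
    (2,2)@(5, 5): e=[20,50,74] → █
    (4,2)@(9, 5): e=[68,26,50] → █
    (5,2)@(11, 5): e=[92,14,38] → █
    (6,2)@(13, 5): e=[116,2,26] → █
  covered (18 px):
    █ · · · · · · ·
    · █ █ █ · · · ·
    · · █ █ █ █ █ ·
    · · █ █ █ █ █ ·
    · · · █ █ █ · ·
    · · · · █ · · ·
    · · · · · · · ·
    · · · · · · · ·
T1:
  2·area = 61
  edge (8, 11)→(10, 2): d=(2,-9) top-left  bias=+0
  edge (10, 2)→(15, 10): d=(5,8) right/bottom  bias=-1
  edge (15, 10)→(8, 11): d=(-7,1) right/bottom  bias=-1
    (5,2)@(11, 5): e=[15,7,39] → █
    (6,2)@(13, 5): e=[33,-9,37] → ·
    (4,3)@(9, 7): e=[1,33,27] → █
    (6,3)@(13, 7): e=[37,1,23] → █
    (7,3)@(15, 7): e=[55,-15,21] → ·
    (4,4)@(9, 9): e=[5,43,13] → █
    (7,4)@(15, 9): e=[59,-5,7] → ·
    (4,5)@(9, 11): e=[9,53,-1] → ·
    (5,5)@(11, 11): e=[27,37,-3] → ·
    (6,5)@(13, 11): e=[45,21,-5] → ·
  covered (7 px):
    · · · · · · · ·
    · · · · · · · ·
    · · · · · █ · ·
    · · · · █ █ █ ·
    · · · · █ █ █ ·
    · · · · · · · ·
    · · · · · · · ·
    · · · · · · · ·
T2:
  2·area = 10  (B↔C swapped to make it positive)
  edge (6, 14)→(0, 12): d=(-6,-2) top-left  bias=+0
  edge (0, 12)→(2, 11): d=(2,-1) top-left  bias=+0
  edge (2, 11)→(6, 14): d=(4,3) right/bottom  bias=-1
    (1,6)@(3, 13): e=[0,5,5] → █  [on edge]
    (2,6)@(5, 13): e=[4,7,-1] → ·
    (1,7)@(3, 15): e=[-12,9,13] → ·
    (4,7)@(9, 15): e=[0,15,-5] → ·  [on edge]
  covered (1 px):
    · · · · · · · ·
    · · · · · · · ·
    · · · · · · · ·
    · · · · · · · ·
    · · · · · · · ·
    · · · · · · · ·
    · █ · · · · · ·
    · · · · · · · ·
T3:
  2·area = 112
  edge (8, 2)→(10, 14): d=(2,12) right/bottom  bias=-1
  edge (10, 14)→(0, 10): d=(-10,-4) top-left  bias=+0
  edge (0, 10)→(8, 2): d=(8,-8) top-left  bias=+0
    (4,0)@(9, 1): e=[-14,126,0] → ·  [on edge]
    (3,1)@(7, 3): e=[14,98,0] → █  [on edge]
    (4,1)@(9, 3): e=[-10,106,16] → ·
    (2,2)@(5, 5): e=[42,70,0] → █  [on edge]
    (4,2)@(9, 5): e=[-6,86,32] → ·
    (1,3)@(3, 7): e=[70,42,0] → █  [on edge]
    (4,3)@(9, 7): e=[-2,66,48] → ·
    (0,4)@(1, 9): e=[98,14,0] → █  [on edge]
    (4,4)@(9, 9): e=[2,46,64] → █
    (5,4)@(11, 9): e=[-22,54,80] → ·
    (0,5)@(1, 11): e=[102,-6,16] → ·
    (1,5)@(3, 11): e=[78,2,32] → █
  covered (16 px):
    · · · · · · · ·
    · · · █ · · · ·
    · · █ █ · · · ·
    · █ █ █ · · · ·
    █ █ █ █ █ · · ·
    · █ █ █ █ · · ·
    · · · · █ · · ·
    · · · · · · · ·
T4:
  2·area = 22  (B↔C swapped to make it positive)
  edge (12, 12)→(10, 14): d=(-2,2) right/bottom  bias=-1
  edge (10, 14)→(12, 1): d=(2,-13) top-left  bias=+0
  edge (12, 1)→(12, 12): d=(0,11) right/bottom  bias=-1
    (5,4)@(11, 9): e=[8,3,11] → █
    (6,4)@(13, 9): e=[4,29,-11] → ·
    (7,4)@(15, 9): e=[0,55,-33] → ·  [on edge]
    (5,5)@(11, 11): e=[4,7,11] → █
    (6,5)@(13, 11): e=[0,33,-11] → ·  [on edge]
    (5,6)@(11, 13): e=[0,11,11] → ·  [on edge]
    (4,7)@(9, 15): e=[0,-11,33] → ·  [on edge]
  covered (2 px):
    · · · · · · · ·
    · · · · · · · ·
    · · · · · · · ·
    · · · · · · · ·
    · · · · · █ · ·
    · · · · · █ · ·
    · · · · · · · ·
    · · · · · · · ·

Z-buffer (winner per pixel, '.' = empty):
  0 . . . . . . .
  . 0 0 3 . . . .
  . . 3 3 0 1 0 .
  . 3 3 3 1 1 1 .
  3 3 3 3 3 4 1 .
  . 3 3 3 3 4 . .
  . 2 . . 3 . . .
  . . . . . . . .

Answer: 4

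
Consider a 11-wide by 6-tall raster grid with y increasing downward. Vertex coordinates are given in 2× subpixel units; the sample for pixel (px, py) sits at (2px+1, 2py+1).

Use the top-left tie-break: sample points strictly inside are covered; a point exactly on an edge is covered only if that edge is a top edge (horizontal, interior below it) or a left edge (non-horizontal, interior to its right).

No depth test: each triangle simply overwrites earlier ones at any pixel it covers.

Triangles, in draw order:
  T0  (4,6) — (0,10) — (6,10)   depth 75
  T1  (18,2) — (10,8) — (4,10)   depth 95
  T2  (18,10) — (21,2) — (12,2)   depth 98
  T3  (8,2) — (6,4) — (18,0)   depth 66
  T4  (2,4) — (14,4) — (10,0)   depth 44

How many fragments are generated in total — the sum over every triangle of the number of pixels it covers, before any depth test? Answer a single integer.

T0:
  2·area = 24  (B↔C swapped to make it positive)
  edge (4, 6)→(6, 10): d=(2,4) right/bottom  bias=-1
  edge (6, 10)→(0, 10): d=(-6,0) right/bottom  bias=-1
  edge (0, 10)→(4, 6): d=(4,-4) top-left  bias=+0
    (4,0)@(9, 1): e=[-30,54,0] → ·  [on edge]
    (3,1)@(7, 3): e=[-18,42,0] → ·  [on edge]
    (2,2)@(5, 5): e=[-6,30,0] → ·  [on edge]
    (1,3)@(3, 7): e=[6,18,0] → #  [on edge]
    (2,3)@(5, 7): e=[-2,18,8] → ·
    (0,4)@(1, 9): e=[18,6,0] → #  [on edge]
    (2,4)@(5, 9): e=[2,6,16] → #
    (3,4)@(7, 9): e=[-6,6,24] → ·
    (0,5)@(1, 11): e=[22,-6,8] → ·
    (1,5)@(3, 11): e=[14,-6,16] → ·
    (2,5)@(5, 11): e=[6,-6,24] → ·
  covered (4 px):
    · · · · · · · · · · ·
    · · · · · · · · · · ·
    · · · · · · · · · · ·
    · # · · · · · · · · ·
    # # # · · · · · · · ·
    · · · · · · · · · · ·
T1:
  2·area = 20
  edge (18, 2)→(10, 8): d=(-8,6) right/bottom  bias=-1
  edge (10, 8)→(4, 10): d=(-6,2) right/bottom  bias=-1
  edge (4, 10)→(18, 2): d=(14,-8) top-left  bias=+0
    (6,2)@(13, 5): e=[6,12,2] → #
    (7,2)@(15, 5): e=[-6,8,18] → ·
    (9,2)@(19, 5): e=[-30,0,50] → ·  [on edge]
    (5,3)@(11, 7): e=[2,4,14] → #
    (6,3)@(13, 7): e=[-10,0,30] → ·  [on edge]
    (3,4)@(7, 9): e=[10,0,10] → ·  [on edge]
    (5,4)@(11, 9): e=[-14,-8,42] → ·
    (0,5)@(1, 11): e=[30,0,-10] → ·  [on edge]
  covered (2 px):
    · · · · · · · · · · ·
    · · · · · · · · · · ·
    · · · · · · # · · · ·
    · · · · · # · · · · ·
    · · · · · · · · · · ·
    · · · · · · · · · · ·
T2:
  2·area = 72  (B↔C swapped to make it positive)
  edge (18, 10)→(12, 2): d=(-6,-8) top-left  bias=+0
  edge (12, 2)→(21, 2): d=(9,0) top-left  bias=+0
  edge (21, 2)→(18, 10): d=(-3,8) right/bottom  bias=-1
    (6,1)@(13, 3): e=[2,9,61] → #
    (7,1)@(15, 3): e=[18,9,45] → #
    (8,1)@(17, 3): e=[34,9,29] → #
    (9,1)@(19, 3): e=[50,9,13] → #
    (10,1)@(21, 3): e=[66,9,-3] → ·
    (6,2)@(13, 5): e=[-10,27,55] → ·
    (7,2)@(15, 5): e=[6,27,39] → #
    (10,2)@(21, 5): e=[54,27,-9] → ·
    (7,3)@(15, 7): e=[-6,45,33] → ·
    (8,3)@(17, 7): e=[10,45,17] → #
    (10,3)@(21, 7): e=[42,45,-15] → ·
    (8,4)@(17, 9): e=[-2,63,11] → ·
  covered (9 px):
    · · · · · · · · · · ·
    · · · · · · # # # # ·
    · · · · · · · # # # ·
    · · · · · · · · # # ·
    · · · · · · · · · · ·
    · · · · · · · · · · ·
T3:
  2·area = 16  (B↔C swapped to make it positive)
  edge (8, 2)→(18, 0): d=(10,-2) top-left  bias=+0
  edge (18, 0)→(6, 4): d=(-12,4) right/bottom  bias=-1
  edge (6, 4)→(8, 2): d=(2,-2) top-left  bias=+0
    (4,0)@(9, 1): e=[-8,24,0] → ·  [on edge]
    (6,0)@(13, 1): e=[0,8,8] → #  [on edge]
    (7,0)@(15, 1): e=[4,0,12] → ·  [on edge]
    (1,1)@(3, 3): e=[0,24,-8] → ·  [on edge]
    (3,1)@(7, 3): e=[8,8,0] → #  [on edge]
    (4,1)@(9, 3): e=[12,0,4] → ·  [on edge]
    (6,1)@(13, 3): e=[20,-16,12] → ·
    (1,2)@(3, 5): e=[20,0,-4] → ·  [on edge]
    (2,2)@(5, 5): e=[24,-8,0] → ·  [on edge]
    (3,2)@(7, 5): e=[28,-16,4] → ·
    (1,3)@(3, 7): e=[40,-24,0] → ·  [on edge]
    (0,4)@(1, 9): e=[56,-40,0] → ·  [on edge]
  covered (2 px):
    · · · · · · # · · · ·
    · · · # · · · · · · ·
    · · · · · · · · · · ·
    · · · · · · · · · · ·
    · · · · · · · · · · ·
    · · · · · · · · · · ·
T4:
  2·area = 48  (B↔C swapped to make it positive)
  edge (2, 4)→(10, 0): d=(8,-4) top-left  bias=+0
  edge (10, 0)→(14, 4): d=(4,4) right/bottom  bias=-1
  edge (14, 4)→(2, 4): d=(-12,0) right/bottom  bias=-1
    (4,0)@(9, 1): e=[4,8,36] → #
    (5,0)@(11, 1): e=[12,0,36] → ·  [on edge]
    (2,1)@(5, 3): e=[4,32,12] → #
    (3,1)@(7, 3): e=[12,24,12] → #
    (5,1)@(11, 3): e=[28,8,12] → #
    (6,1)@(13, 3): e=[36,0,12] → ·  [on edge]
    (2,2)@(5, 5): e=[20,40,-12] → ·
    (3,2)@(7, 5): e=[28,32,-12] → ·
    (4,2)@(9, 5): e=[36,24,-12] → ·
    (5,2)@(11, 5): e=[44,16,-12] → ·
    (7,2)@(15, 5): e=[60,0,-12] → ·  [on edge]
    (8,3)@(17, 7): e=[84,0,-36] → ·  [on edge]
    (9,4)@(19, 9): e=[108,0,-60] → ·  [on edge]
    (10,5)@(21, 11): e=[132,0,-84] → ·  [on edge]
  covered (5 px):
    · · · · # · · · · · ·
    · · # # # # · · · · ·
    · · · · · · · · · · ·
    · · · · · · · · · · ·
    · · · · · · · · · · ·
    · · · · · · · · · · ·

Final: 22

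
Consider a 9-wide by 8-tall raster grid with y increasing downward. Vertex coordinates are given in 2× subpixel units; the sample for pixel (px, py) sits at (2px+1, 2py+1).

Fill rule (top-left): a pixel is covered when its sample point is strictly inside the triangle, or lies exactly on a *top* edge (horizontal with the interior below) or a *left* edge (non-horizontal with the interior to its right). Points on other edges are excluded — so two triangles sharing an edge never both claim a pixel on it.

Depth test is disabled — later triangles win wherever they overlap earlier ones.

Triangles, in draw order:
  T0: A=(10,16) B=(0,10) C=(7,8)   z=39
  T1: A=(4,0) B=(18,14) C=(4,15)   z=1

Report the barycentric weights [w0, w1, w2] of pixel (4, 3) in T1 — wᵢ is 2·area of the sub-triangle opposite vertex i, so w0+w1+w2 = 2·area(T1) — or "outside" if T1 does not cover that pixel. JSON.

T0:
  2·area = 62
  edge (10, 16)→(0, 10): d=(-10,-6) top-left  bias=+0
  edge (0, 10)→(7, 8): d=(7,-2) top-left  bias=+0
  edge (7, 8)→(10, 16): d=(3,8) right/bottom  bias=-1
    (2,4)@(5, 9): e=[40,3,19] → █
    (3,4)@(7, 9): e=[52,7,3] → █
    (4,4)@(9, 9): e=[64,11,-13] → ·
    (1,5)@(3, 11): e=[8,13,41] → █
    (4,5)@(9, 11): e=[44,25,-7] → ·
    (1,6)@(3, 13): e=[-12,27,47] → ·
    (2,6)@(5, 13): e=[0,31,31] → █  [on edge]
    (4,6)@(9, 13): e=[24,39,-1] → ·
    (2,7)@(5, 15): e=[-20,45,37] → ·
    (3,7)@(7, 15): e=[-8,49,21] → ·
    (4,7)@(9, 15): e=[4,53,5] → █
    (5,7)@(11, 15): e=[16,57,-11] → ·
  covered (8 px):
    · · · · · · · · ·
    · · · · · · · · ·
    · · · · · · · · ·
    · · · · · · · · ·
    · · █ █ · · · · ·
    · █ █ █ · · · · ·
    · · █ █ · · · · ·
    · · · · █ · · · ·
T1:
  2·area = 210
  edge (4, 0)→(18, 14): d=(14,14) right/bottom  bias=-1
  edge (18, 14)→(4, 15): d=(-14,1) right/bottom  bias=-1
  edge (4, 15)→(4, 0): d=(0,-15) top-left  bias=+0
    (2,0)@(5, 1): e=[0,195,15] → ·  [on edge]
    (2,1)@(5, 3): e=[28,167,15] → █
    (3,1)@(7, 3): e=[0,165,45] → ·  [on edge]
    (2,2)@(5, 5): e=[56,139,15] → █
    (3,2)@(7, 5): e=[28,137,45] → █
    (4,2)@(9, 5): e=[0,135,75] → ·  [on edge]
    (2,3)@(5, 7): e=[84,111,15] → █
    (4,3)@(9, 7): e=[28,107,75] → █
    (5,3)@(11, 7): e=[0,105,105] → ·  [on edge]
    (2,4)@(5, 9): e=[112,83,15] → █
    (5,4)@(11, 9): e=[28,77,105] → █
    (6,4)@(13, 9): e=[0,75,135] → ·  [on edge]
    (7,5)@(15, 11): e=[0,45,165] → ·  [on edge]
    (8,6)@(17, 13): e=[0,15,195] → ·  [on edge]
  covered (21 px):
    · · · · · · · · ·
    · · █ · · · · · ·
    · · █ █ · · · · ·
    · · █ █ █ · · · ·
    · · █ █ █ █ · · ·
    · · █ █ █ █ █ · ·
    · · █ █ █ █ █ █ ·
    · · · · · · · · ·

Answer: [107,75,28]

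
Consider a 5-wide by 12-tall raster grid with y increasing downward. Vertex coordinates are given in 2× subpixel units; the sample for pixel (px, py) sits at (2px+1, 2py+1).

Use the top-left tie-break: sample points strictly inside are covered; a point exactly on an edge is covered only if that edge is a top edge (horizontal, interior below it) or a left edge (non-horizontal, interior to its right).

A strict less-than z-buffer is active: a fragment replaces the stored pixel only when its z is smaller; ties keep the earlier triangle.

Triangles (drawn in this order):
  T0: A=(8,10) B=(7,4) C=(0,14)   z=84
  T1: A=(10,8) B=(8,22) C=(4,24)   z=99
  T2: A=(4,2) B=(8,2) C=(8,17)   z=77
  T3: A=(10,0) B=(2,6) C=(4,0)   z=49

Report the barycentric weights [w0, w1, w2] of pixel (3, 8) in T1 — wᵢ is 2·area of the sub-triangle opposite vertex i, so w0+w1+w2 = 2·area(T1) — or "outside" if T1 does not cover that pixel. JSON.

T0:
  2·area = 52  (B↔C swapped to make it positive)
  edge (8, 10)→(0, 14): d=(-8,4) right/bottom  bias=-1
  edge (0, 14)→(7, 4): d=(7,-10) top-left  bias=+0
  edge (7, 4)→(8, 10): d=(1,6) right/bottom  bias=-1
    (3,2)@(7, 5): e=[44,7,1] → X
    (4,2)@(9, 5): e=[36,27,-11] → .
    (2,3)@(5, 7): e=[36,1,15] → X
    (4,3)@(9, 7): e=[20,41,-9] → .
    (2,4)@(5, 9): e=[20,15,17] → X
    (4,4)@(9, 9): e=[4,55,-7] → .
    (1,5)@(3, 11): e=[12,9,31] → X
    (3,5)@(7, 11): e=[-4,49,7] → .
    (0,6)@(1, 13): e=[4,3,45] → X
    (1,6)@(3, 13): e=[-4,23,33] → .
    (2,6)@(5, 13): e=[-12,43,21] → .
    (0,7)@(1, 15): e=[-12,17,47] → .
  covered (8 px):
    . . . . .
    . . . . .
    . . . X .
    . . X X .
    . . X X .
    . X X . .
    X . . . .
    . . . . .
    . . . . .
    . . . . .
    . . . . .
    . . . . .
T1:
  2·area = 52
  edge (10, 8)→(8, 22): d=(-2,14) right/bottom  bias=-1
  edge (8, 22)→(4, 24): d=(-4,2) right/bottom  bias=-1
  edge (4, 24)→(10, 8): d=(6,-16) top-left  bias=+0
    (4,5)@(9, 11): e=[8,42,2] → X
    (4,6)@(9, 13): e=[4,34,14] → X
    (4,7)@(9, 15): e=[0,26,26] → .  [on edge]
    (3,8)@(7, 17): e=[24,22,6] → X
    (4,8)@(9, 17): e=[-4,18,38] → .
    (3,9)@(7, 19): e=[20,14,18] → X
    (4,9)@(9, 19): e=[-8,10,50] → .
    (3,10)@(7, 21): e=[16,6,30] → X
    (4,10)@(9, 21): e=[-12,2,62] → .
    (2,11)@(5, 23): e=[40,2,10] → X
    (3,11)@(7, 23): e=[12,-2,42] → .
  covered (6 px):
    . . . . .
    . . . . .
    . . . . .
    . . . . .
    . . . . .
    . . . . X
    . . . . X
    . . . . .
    . . . X .
    . . . X .
    . . . X .
    . . X . .
T2:
  2·area = 60
  edge (4, 2)→(8, 2): d=(4,0) top-left  bias=+0
  edge (8, 2)→(8, 17): d=(0,15) right/bottom  bias=-1
  edge (8, 17)→(4, 2): d=(-4,-15) top-left  bias=+0
    (2,1)@(5, 3): e=[4,45,11] → X
    (3,1)@(7, 3): e=[4,15,41] → X
    (4,1)@(9, 3): e=[4,-15,71] → .
    (2,2)@(5, 5): e=[12,45,3] → X
    (4,2)@(9, 5): e=[12,-15,63] → .
    (2,3)@(5, 7): e=[20,45,-5] → .
    (3,3)@(7, 7): e=[20,15,25] → X
    (4,3)@(9, 7): e=[20,-15,55] → .
    (3,4)@(7, 9): e=[28,15,17] → X
    (4,4)@(9, 9): e=[28,-15,47] → .
    (3,5)@(7, 11): e=[36,15,9] → X
    (4,5)@(9, 11): e=[36,-15,39] → .
  covered (8 px):
    . . . . .
    . . X X .
    . . X X .
    . . . X .
    . . . X .
    . . . X .
    . . . X .
    . . . . .
    . . . . .
    . . . . .
    . . . . .
    . . . . .
T3:
  2·area = 36
  edge (10, 0)→(2, 6): d=(-8,6) right/bottom  bias=-1
  edge (2, 6)→(4, 0): d=(2,-6) top-left  bias=+0
  edge (4, 0)→(10, 0): d=(6,0) top-left  bias=+0
    (2,0)@(5, 1): e=[22,8,6] → X
    (3,0)@(7, 1): e=[10,20,6] → X
    (4,0)@(9, 1): e=[-2,32,6] → .
    (1,1)@(3, 3): e=[18,0,18] → X  [on edge]
    (3,1)@(7, 3): e=[-6,24,18] → .
    (1,2)@(3, 5): e=[2,4,30] → X
    (2,2)@(5, 5): e=[-10,16,30] → .
    (1,3)@(3, 7): e=[-14,8,42] → .
    (0,4)@(1, 9): e=[-18,0,54] → .  [on edge]
  covered (5 px):
    . . X X .
    . X X . .
    . X . . .
    . . . . .
    . . . . .
    . . . . .
    . . . . .
    . . . . .
    . . . . .
    . . . . .
    . . . . .
    . . . . .

Result: [22,6,24]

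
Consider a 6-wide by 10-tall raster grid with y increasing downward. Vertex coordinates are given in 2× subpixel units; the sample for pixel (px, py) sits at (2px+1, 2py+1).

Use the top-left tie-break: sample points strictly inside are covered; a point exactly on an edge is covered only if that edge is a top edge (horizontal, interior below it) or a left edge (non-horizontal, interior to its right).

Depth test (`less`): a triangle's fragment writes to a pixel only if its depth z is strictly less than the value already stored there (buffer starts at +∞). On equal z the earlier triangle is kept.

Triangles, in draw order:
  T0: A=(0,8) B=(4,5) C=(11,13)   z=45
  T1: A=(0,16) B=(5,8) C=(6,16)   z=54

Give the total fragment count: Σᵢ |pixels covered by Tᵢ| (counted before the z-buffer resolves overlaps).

T0:
  2·area = 53
  edge (0, 8)→(4, 5): d=(4,-3) top-left  bias=+0
  edge (4, 5)→(11, 13): d=(7,8) right/bottom  bias=-1
  edge (11, 13)→(0, 8): d=(-11,-5) top-left  bias=+0
    (1,3)@(3, 7): e=[5,22,26] → X
    (2,3)@(5, 7): e=[11,6,36] → X
    (3,3)@(7, 7): e=[17,-10,46] → .
    (1,4)@(3, 9): e=[13,36,4] → X
    (3,4)@(7, 9): e=[25,4,24] → X
    (4,4)@(9, 9): e=[31,-12,34] → .
    (1,5)@(3, 11): e=[21,50,-18] → .
    (2,5)@(5, 11): e=[27,34,-8] → .
    (3,5)@(7, 11): e=[33,18,2] → X
    (4,5)@(9, 11): e=[39,2,12] → X
    (5,5)@(11, 11): e=[45,-14,22] → .
    (3,6)@(7, 13): e=[41,32,-20] → .
    (5,6)@(11, 13): e=[53,0,0] → .  [on edge]
  covered (7 px):
    . . . . . .
    . . . . . .
    . . . . . .
    . X X . . .
    . X X X . .
    . . . X X .
    . . . . . .
    . . . . . .
    . . . . . .
    . . . . . .
T1:
  2·area = 48
  edge (0, 16)→(5, 8): d=(5,-8) top-left  bias=+0
  edge (5, 8)→(6, 16): d=(1,8) right/bottom  bias=-1
  edge (6, 16)→(0, 16): d=(-6,0) right/bottom  bias=-1
    (2,4)@(5, 9): e=[5,1,42] → X
    (3,4)@(7, 9): e=[21,-15,42] → .
    (2,5)@(5, 11): e=[15,3,30] → X
    (3,5)@(7, 11): e=[31,-13,30] → .
    (1,6)@(3, 13): e=[9,21,18] → X
    (3,6)@(7, 13): e=[41,-11,18] → .
    (0,7)@(1, 15): e=[3,39,6] → X
    (3,7)@(7, 15): e=[51,-9,6] → .
    (0,8)@(1, 17): e=[13,41,-6] → .
    (1,8)@(3, 17): e=[29,25,-6] → .
    (2,8)@(5, 17): e=[45,9,-6] → .
  covered (7 px):
    . . . . . .
    . . . . . .
    . . . . . .
    . . . . . .
    . . X . . .
    . . X . . .
    . X X . . .
    X X X . . .
    . . . . . .
    . . . . . .

Final: 14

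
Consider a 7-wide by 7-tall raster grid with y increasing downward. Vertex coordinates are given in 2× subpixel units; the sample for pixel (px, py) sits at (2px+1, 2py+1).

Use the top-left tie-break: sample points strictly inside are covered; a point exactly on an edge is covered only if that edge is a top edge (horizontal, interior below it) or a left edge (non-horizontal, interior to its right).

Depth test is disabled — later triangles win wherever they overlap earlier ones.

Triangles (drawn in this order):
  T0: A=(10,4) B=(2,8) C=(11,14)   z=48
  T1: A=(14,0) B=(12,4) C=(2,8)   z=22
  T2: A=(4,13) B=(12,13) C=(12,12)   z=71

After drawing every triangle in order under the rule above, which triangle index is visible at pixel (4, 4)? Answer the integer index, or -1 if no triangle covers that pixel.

T0:
  2·area = 84  (B↔C swapped to make it positive)
  edge (10, 4)→(11, 14): d=(1,10) right/bottom  bias=-1
  edge (11, 14)→(2, 8): d=(-9,-6) top-left  bias=+0
  edge (2, 8)→(10, 4): d=(8,-4) top-left  bias=+0
    (4,2)@(9, 5): e=[11,69,4] → X
    (5,2)@(11, 5): e=[-9,81,12] → .
    (2,3)@(5, 7): e=[53,27,4] → X
    (3,3)@(7, 7): e=[33,39,12] → X
    (5,3)@(11, 7): e=[-7,63,28] → .
    (2,4)@(5, 9): e=[55,9,20] → X
    (5,4)@(11, 9): e=[-5,45,44] → .
    (2,5)@(5, 11): e=[57,-9,36] → .
    (3,5)@(7, 11): e=[37,3,44] → X
    (5,5)@(11, 11): e=[-3,27,60] → .
    (3,6)@(7, 13): e=[39,-15,60] → .
    (4,6)@(9, 13): e=[19,-3,68] → .
  covered (9 px):
    . . . . . . .
    . . . . . . .
    . . . . X . .
    . . X X X . .
    . . X X X . .
    . . . X X . .
    . . . . . . .
T1:
  2·area = 32
  edge (14, 0)→(12, 4): d=(-2,4) right/bottom  bias=-1
  edge (12, 4)→(2, 8): d=(-10,4) right/bottom  bias=-1
  edge (2, 8)→(14, 0): d=(12,-8) top-left  bias=+0
    (6,0)@(13, 1): e=[2,26,4] → X
    (5,1)@(11, 3): e=[6,14,12] → X
    (6,1)@(13, 3): e=[-2,6,28] → .
    (3,2)@(7, 5): e=[18,10,4] → X
    (4,2)@(9, 5): e=[10,2,20] → X
    (5,2)@(11, 5): e=[2,-6,36] → .
    (3,3)@(7, 7): e=[14,-10,28] → .
    (4,3)@(9, 7): e=[6,-18,44] → .
  covered (4 px):
    . . . . . . X
    . . . . . X .
    . . . X X . .
    . . . . . . .
    . . . . . . .
    . . . . . . .
    . . . . . . .
T2:
  2·area = 8  (B↔C swapped to make it positive)
  edge (4, 13)→(12, 12): d=(8,-1) top-left  bias=+0
  edge (12, 12)→(12, 13): d=(0,1) right/bottom  bias=-1
  edge (12, 13)→(4, 13): d=(-8,0) right/bottom  bias=-1
    (0,6)@(1, 13): e=[-3,11,0] → .  [on edge]
    (1,6)@(3, 13): e=[-1,9,0] → .  [on edge]
    (2,6)@(5, 13): e=[1,7,0] → .  [on edge]
    (3,6)@(7, 13): e=[3,5,0] → .  [on edge]
    (4,6)@(9, 13): e=[5,3,0] → .  [on edge]
    (5,6)@(11, 13): e=[7,1,0] → .  [on edge]
    (6,6)@(13, 13): e=[9,-1,0] → .  [on edge]
  covered (0 px):
    . . . . . . .
    . . . . . . .
    . . . . . . .
    . . . . . . .
    . . . . . . .
    . . . . . . .
    . . . . . . .

Z-buffer (winner per pixel, '.' = empty):
  . . . . . . 1
  . . . . . 1 .
  . . . 1 1 . .
  . . 0 0 0 . .
  . . 0 0 0 . .
  . . . 0 0 . .
  . . . . . . .

Answer: 0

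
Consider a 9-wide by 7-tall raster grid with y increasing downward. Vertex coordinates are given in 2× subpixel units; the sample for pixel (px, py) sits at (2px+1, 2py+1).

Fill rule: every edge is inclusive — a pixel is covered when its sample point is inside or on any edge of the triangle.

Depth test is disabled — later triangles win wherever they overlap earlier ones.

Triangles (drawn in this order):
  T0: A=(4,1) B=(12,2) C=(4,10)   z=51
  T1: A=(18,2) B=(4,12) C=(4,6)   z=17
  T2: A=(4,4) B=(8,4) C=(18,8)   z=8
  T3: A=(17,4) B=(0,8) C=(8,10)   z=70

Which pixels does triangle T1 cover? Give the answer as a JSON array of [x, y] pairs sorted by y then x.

T0:
  2·area = 72
  edge (4, 1)→(12, 2): d=(8,1) inclusive
  edge (12, 2)→(4, 10): d=(-8,8) inclusive
  edge (4, 10)→(4, 1): d=(0,-9) inclusive
    (6,0)@(13, 1): e=[-9,0,81] → ·  [on edge]
    (2,1)@(5, 3): e=[15,48,9] → #
    (3,1)@(7, 3): e=[13,32,27] → #
    (4,1)@(9, 3): e=[11,16,45] → #
    (5,1)@(11, 3): e=[9,0,63] → #  [on edge]
    (6,1)@(13, 3): e=[7,-16,81] → ·
    (2,2)@(5, 5): e=[31,32,9] → #
    (4,2)@(9, 5): e=[27,0,45] → #  [on edge]
    (5,2)@(11, 5): e=[25,-16,63] → ·
    (2,3)@(5, 7): e=[47,16,9] → #
    (3,3)@(7, 7): e=[45,0,27] → #  [on edge]
    (4,3)@(9, 7): e=[43,-16,45] → ·
    (2,4)@(5, 9): e=[63,0,9] → #  [on edge]
    (1,5)@(3, 11): e=[81,0,-9] → ·  [on edge]
    (0,6)@(1, 13): e=[99,0,-27] → ·  [on edge]
  covered (10 px):
    · · · · · · · · ·
    · · # # # # · · ·
    · · # # # · · · ·
    · · # # · · · · ·
    · · # · · · · · ·
    · · · · · · · · ·
    · · · · · · · · ·
T1:
  2·area = 84
  edge (18, 2)→(4, 12): d=(-14,10) inclusive
  edge (4, 12)→(4, 6): d=(0,-6) inclusive
  edge (4, 6)→(18, 2): d=(14,-4) inclusive
    (7,1)@(15, 3): e=[16,66,2] → #
    (8,1)@(17, 3): e=[-4,78,10] → ·
    (4,2)@(9, 5): e=[48,30,6] → #
    (5,2)@(11, 5): e=[28,42,14] → #
    (6,2)@(13, 5): e=[8,54,22] → #
    (7,2)@(15, 5): e=[-12,66,30] → ·
    (2,3)@(5, 7): e=[60,6,18] → #
    (3,3)@(7, 7): e=[40,18,26] → #
    (5,3)@(11, 7): e=[0,42,42] → #  [on edge]
    (6,3)@(13, 7): e=[-20,54,50] → ·
    (2,4)@(5, 9): e=[32,6,46] → #
    (4,4)@(9, 9): e=[-8,30,62] → ·
  covered (11 px):
    · · · · · · · · ·
    · · · · · · · # ·
    · · · · # # # · ·
    · · # # # # · · ·
    · · # # · · · · ·
    · · # · · · · · ·
    · · · · · · · · ·
T2:
  2·area = 16
  edge (4, 4)→(8, 4): d=(4,0) inclusive
  edge (8, 4)→(18, 8): d=(10,4) inclusive
  edge (18, 8)→(4, 4): d=(-14,-4) inclusive
    (4,2)@(9, 5): e=[4,6,6] → #
    (5,2)@(11, 5): e=[4,-2,14] → ·
    (4,3)@(9, 7): e=[12,26,-22] → ·
    (7,3)@(15, 7): e=[12,2,2] → #
    (8,3)@(17, 7): e=[12,-6,10] → ·
    (7,4)@(15, 9): e=[20,22,-26] → ·
  covered (2 px):
    · · · · · · · · ·
    · · · · · · · · ·
    · · · · # · · · ·
    · · · · · · · # ·
    · · · · · · · · ·
    · · · · · · · · ·
    · · · · · · · · ·
T3:
  2·area = 66  (B↔C swapped to make it positive)
  edge (17, 4)→(8, 10): d=(-9,6) inclusive
  edge (8, 10)→(0, 8): d=(-8,-2) inclusive
  edge (0, 8)→(17, 4): d=(17,-4) inclusive
    (6,2)@(13, 5): e=[15,50,1] → #
    (7,2)@(15, 5): e=[3,54,9] → #
    (8,2)@(17, 5): e=[-9,58,17] → ·
    (2,3)@(5, 7): e=[45,18,3] → #
    (3,3)@(7, 7): e=[33,22,11] → #
    (4,3)@(9, 7): e=[21,26,19] → #
    (5,3)@(11, 7): e=[9,30,27] → #
    (6,3)@(13, 7): e=[-3,34,35] → ·
    (7,3)@(15, 7): e=[-15,38,43] → ·
    (2,4)@(5, 9): e=[27,2,37] → #
    (5,4)@(11, 9): e=[-9,14,61] → ·
    (2,5)@(5, 11): e=[9,-14,71] → ·
  covered (9 px):
    · · · · · · · · ·
    · · · · · · · · ·
    · · · · · · # # ·
    · · # # # # · · ·
    · · # # # · · · ·
    · · · · · · · · ·
    · · · · · · · · ·

Result: [[7,1],[4,2],[5,2],[6,2],[2,3],[3,3],[4,3],[5,3],[2,4],[3,4],[2,5]]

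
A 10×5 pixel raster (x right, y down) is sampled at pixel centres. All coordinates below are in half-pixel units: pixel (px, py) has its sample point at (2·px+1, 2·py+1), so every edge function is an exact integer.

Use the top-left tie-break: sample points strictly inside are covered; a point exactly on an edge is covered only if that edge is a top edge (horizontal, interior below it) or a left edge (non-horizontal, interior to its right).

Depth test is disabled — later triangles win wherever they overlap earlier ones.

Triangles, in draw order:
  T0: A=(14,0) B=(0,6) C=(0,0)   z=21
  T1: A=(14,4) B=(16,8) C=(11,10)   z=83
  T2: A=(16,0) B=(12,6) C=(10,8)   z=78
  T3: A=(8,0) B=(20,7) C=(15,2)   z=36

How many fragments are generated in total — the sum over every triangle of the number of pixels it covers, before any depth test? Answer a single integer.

T0:
  2·area = 84
  edge (14, 0)→(0, 6): d=(-14,6) right/bottom  bias=-1
  edge (0, 6)→(0, 0): d=(0,-6) top-left  bias=+0
  edge (0, 0)→(14, 0): d=(14,0) top-left  bias=+0
    (0,0)@(1, 1): e=[64,6,14] → #
    (1,0)@(3, 1): e=[52,18,14] → #
    (2,0)@(5, 1): e=[40,30,14] → #
    (3,0)@(7, 1): e=[28,42,14] → #
    (4,0)@(9, 1): e=[16,54,14] → #
    (5,0)@(11, 1): e=[4,66,14] → #
    (6,0)@(13, 1): e=[-8,78,14] → ·
    (0,1)@(1, 3): e=[36,6,42] → #
    (3,1)@(7, 3): e=[0,42,42] → ·  [on edge]
    (4,1)@(9, 3): e=[-12,54,42] → ·
    (5,1)@(11, 3): e=[-24,66,42] → ·
    (0,2)@(1, 5): e=[8,6,70] → #
  covered (10 px):
    # # # # # # · · · ·
    # # # · · · · · · ·
    # · · · · · · · · ·
    · · · · · · · · · ·
    · · · · · · · · · ·
T1:
  2·area = 24
  edge (14, 4)→(16, 8): d=(2,4) right/bottom  bias=-1
  edge (16, 8)→(11, 10): d=(-5,2) right/bottom  bias=-1
  edge (11, 10)→(14, 4): d=(3,-6) top-left  bias=+0
    (6,3)@(13, 7): e=[10,11,3] → #
    (7,3)@(15, 7): e=[2,7,15] → #
    (8,3)@(17, 7): e=[-6,3,27] → ·
    (6,4)@(13, 9): e=[14,1,9] → #
    (7,4)@(15, 9): e=[6,-3,21] → ·
  covered (3 px):
    · · · · · · · · · ·
    · · · · · · · · · ·
    · · · · · · · · · ·
    · · · · · · # # · ·
    · · · · · · # · · ·
T2:
  2·area = 4
  edge (16, 0)→(12, 6): d=(-4,6) right/bottom  bias=-1
  edge (12, 6)→(10, 8): d=(-2,2) right/bottom  bias=-1
  edge (10, 8)→(16, 0): d=(6,-8) top-left  bias=+0
    (8,0)@(17, 1): e=[-10,0,14] → ·  [on edge]
    (7,1)@(15, 3): e=[-6,0,10] → ·  [on edge]
    (6,2)@(13, 5): e=[-2,0,6] → ·  [on edge]
    (5,3)@(11, 7): e=[2,0,2] → ·  [on edge]
    (4,4)@(9, 9): e=[6,0,-2] → ·  [on edge]
  covered (0 px):
    · · · · · · · · · ·
    · · · · · · · · · ·
    · · · · · · · · · ·
    · · · · · · · · · ·
    · · · · · · · · · ·
T3:
  2·area = 25  (B↔C swapped to make it positive)
  edge (8, 0)→(15, 2): d=(7,2) right/bottom  bias=-1
  edge (15, 2)→(20, 7): d=(5,5) right/bottom  bias=-1
  edge (20, 7)→(8, 0): d=(-12,-7) top-left  bias=+0
    (5,0)@(11, 1): e=[1,15,9] → #
    (6,0)@(13, 1): e=[-3,5,23] → ·
    (5,1)@(11, 3): e=[15,25,-15] → ·
    (7,1)@(15, 3): e=[7,5,13] → #
    (8,1)@(17, 3): e=[3,-5,27] → ·
    (7,2)@(15, 5): e=[21,15,-11] → ·
    (8,2)@(17, 5): e=[17,5,3] → #
    (9,2)@(19, 5): e=[13,-5,17] → ·
    (8,3)@(17, 7): e=[31,15,-21] → ·
  covered (3 px):
    · · · · · # · · · ·
    · · · · · · · # · ·
    · · · · · · · · # ·
    · · · · · · · · · ·
    · · · · · · · · · ·

Answer: 16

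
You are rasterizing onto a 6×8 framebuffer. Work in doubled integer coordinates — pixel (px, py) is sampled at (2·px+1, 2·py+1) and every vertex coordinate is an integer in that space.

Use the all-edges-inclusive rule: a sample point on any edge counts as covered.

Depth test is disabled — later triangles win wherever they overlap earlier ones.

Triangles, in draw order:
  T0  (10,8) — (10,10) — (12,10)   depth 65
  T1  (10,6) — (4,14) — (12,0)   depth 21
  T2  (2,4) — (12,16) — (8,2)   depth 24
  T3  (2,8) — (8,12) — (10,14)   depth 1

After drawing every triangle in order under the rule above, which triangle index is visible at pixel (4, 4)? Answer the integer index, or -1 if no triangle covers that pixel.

T0:
  2·area = 4  (B↔C swapped to make it positive)
  edge (10, 8)→(12, 10): d=(2,2) inclusive
  edge (12, 10)→(10, 10): d=(-2,0) inclusive
  edge (10, 10)→(10, 8): d=(0,-2) inclusive
    (1,0)@(3, 1): e=[0,18,-14] → .  [on edge]
    (2,1)@(5, 3): e=[0,14,-10] → .  [on edge]
    (3,2)@(7, 5): e=[0,10,-6] → .  [on edge]
    (4,3)@(9, 7): e=[0,6,-2] → .  [on edge]
    (5,4)@(11, 9): e=[0,2,2] → X  [on edge]
    (5,5)@(11, 11): e=[4,-2,2] → .
  covered (1 px):
    . . . . . .
    . . . . . .
    . . . . . .
    . . . . . .
    . . . . . X
    . . . . . .
    . . . . . .
    . . . . . .
T1:
  2·area = 20
  edge (10, 6)→(4, 14): d=(-6,8) inclusive
  edge (4, 14)→(12, 0): d=(8,-14) inclusive
  edge (12, 0)→(10, 6): d=(-2,6) inclusive
    (5,1)@(11, 3): e=[10,10,0] → X  [on edge]
    (5,2)@(11, 5): e=[-2,26,-4] → .
    (4,3)@(9, 7): e=[2,14,4] → X
    (5,3)@(11, 7): e=[-14,42,-8] → .
    (3,4)@(7, 9): e=[6,2,12] → X
    (4,4)@(9, 9): e=[-10,30,0] → .  [on edge]
    (3,5)@(7, 11): e=[-6,18,8] → .
    (3,7)@(7, 15): e=[-30,50,0] → .  [on edge]
  covered (3 px):
    . . . . . .
    . . . . . X
    . . . . . .
    . . . . X .
    . . . X . .
    . . . . . .
    . . . . . .
    . . . . . .
T2:
  2·area = 92  (B↔C swapped to make it positive)
  edge (2, 4)→(8, 2): d=(6,-2) inclusive
  edge (8, 2)→(12, 16): d=(4,14) inclusive
  edge (12, 16)→(2, 4): d=(-10,-12) inclusive
    (5,0)@(11, 1): e=[0,-46,138] → .  [on edge]
    (2,1)@(5, 3): e=[0,46,46] → X  [on edge]
    (3,1)@(7, 3): e=[4,18,70] → X
    (4,1)@(9, 3): e=[8,-10,94] → .
    (1,2)@(3, 5): e=[8,82,2] → X
    (4,2)@(9, 5): e=[20,-2,74] → .
    (1,3)@(3, 7): e=[20,90,-18] → .
    (2,3)@(5, 7): e=[24,62,6] → X
    (4,3)@(9, 7): e=[32,6,54] → X
    (5,3)@(11, 7): e=[36,-22,78] → .
    (2,4)@(5, 9): e=[36,70,-14] → .
    (3,4)@(7, 9): e=[40,42,10] → X
  covered (12 px):
    . . . . . .
    . . X X . .
    . X X X . .
    . . X X X .
    . . . X X .
    . . . . X .
    . . . . . X
    . . . . . .
T3:
  2·area = 4
  edge (2, 8)→(8, 12): d=(6,4) inclusive
  edge (8, 12)→(10, 14): d=(2,2) inclusive
  edge (10, 14)→(2, 8): d=(-8,-6) inclusive
    (0,2)@(1, 5): e=[-14,0,18] → .  [on edge]
    (1,3)@(3, 7): e=[-10,0,14] → .  [on edge]
    (2,4)@(5, 9): e=[-6,0,10] → .  [on edge]
    (3,5)@(7, 11): e=[-2,0,6] → .  [on edge]
    (4,6)@(9, 13): e=[2,0,2] → X  [on edge]
    (5,6)@(11, 13): e=[-6,-4,14] → .
    (4,7)@(9, 15): e=[14,4,-14] → .
    (5,7)@(11, 15): e=[6,0,-2] → .  [on edge]
  covered (1 px):
    . . . . . .
    . . . . . .
    . . . . . .
    . . . . . .
    . . . . . .
    . . . . . .
    . . . . X .
    . . . . . .

Z-buffer (winner per pixel, '.' = empty):
  . . . . . .
  . . 2 2 . 1
  . 2 2 2 . .
  . . 2 2 2 .
  . . . 2 2 0
  . . . . 2 .
  . . . . 3 2
  . . . . . .

Final: 2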